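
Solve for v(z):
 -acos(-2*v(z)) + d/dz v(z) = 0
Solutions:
 Integral(1/acos(-2*_y), (_y, v(z))) = C1 + z


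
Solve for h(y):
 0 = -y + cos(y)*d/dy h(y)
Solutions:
 h(y) = C1 + Integral(y/cos(y), y)


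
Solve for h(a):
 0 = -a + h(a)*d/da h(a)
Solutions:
 h(a) = -sqrt(C1 + a^2)
 h(a) = sqrt(C1 + a^2)


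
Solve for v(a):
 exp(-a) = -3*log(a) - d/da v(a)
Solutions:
 v(a) = C1 - 3*a*log(a) + 3*a + exp(-a)


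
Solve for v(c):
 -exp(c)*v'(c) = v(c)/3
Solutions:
 v(c) = C1*exp(exp(-c)/3)


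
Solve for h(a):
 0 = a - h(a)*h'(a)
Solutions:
 h(a) = -sqrt(C1 + a^2)
 h(a) = sqrt(C1 + a^2)


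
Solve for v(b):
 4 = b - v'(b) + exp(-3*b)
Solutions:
 v(b) = C1 + b^2/2 - 4*b - exp(-3*b)/3


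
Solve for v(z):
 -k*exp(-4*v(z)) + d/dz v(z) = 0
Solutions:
 v(z) = log(-I*(C1 + 4*k*z)^(1/4))
 v(z) = log(I*(C1 + 4*k*z)^(1/4))
 v(z) = log(-(C1 + 4*k*z)^(1/4))
 v(z) = log(C1 + 4*k*z)/4


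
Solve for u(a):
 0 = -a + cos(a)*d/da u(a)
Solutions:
 u(a) = C1 + Integral(a/cos(a), a)


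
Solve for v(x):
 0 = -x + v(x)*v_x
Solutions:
 v(x) = -sqrt(C1 + x^2)
 v(x) = sqrt(C1 + x^2)


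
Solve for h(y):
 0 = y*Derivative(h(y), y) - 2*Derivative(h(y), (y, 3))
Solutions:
 h(y) = C1 + Integral(C2*airyai(2^(2/3)*y/2) + C3*airybi(2^(2/3)*y/2), y)


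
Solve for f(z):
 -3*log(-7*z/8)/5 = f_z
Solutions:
 f(z) = C1 - 3*z*log(-z)/5 + 3*z*(-log(7) + 1 + 3*log(2))/5


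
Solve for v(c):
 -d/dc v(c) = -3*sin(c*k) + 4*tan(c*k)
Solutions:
 v(c) = C1 - 4*Piecewise((-log(cos(c*k))/k, Ne(k, 0)), (0, True)) + 3*Piecewise((-cos(c*k)/k, Ne(k, 0)), (0, True))


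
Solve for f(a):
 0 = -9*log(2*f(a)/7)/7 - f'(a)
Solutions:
 7*Integral(1/(log(_y) - log(7) + log(2)), (_y, f(a)))/9 = C1 - a


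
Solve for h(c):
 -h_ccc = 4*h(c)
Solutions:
 h(c) = C3*exp(-2^(2/3)*c) + (C1*sin(2^(2/3)*sqrt(3)*c/2) + C2*cos(2^(2/3)*sqrt(3)*c/2))*exp(2^(2/3)*c/2)


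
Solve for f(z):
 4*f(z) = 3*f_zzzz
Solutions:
 f(z) = C1*exp(-sqrt(2)*3^(3/4)*z/3) + C2*exp(sqrt(2)*3^(3/4)*z/3) + C3*sin(sqrt(2)*3^(3/4)*z/3) + C4*cos(sqrt(2)*3^(3/4)*z/3)


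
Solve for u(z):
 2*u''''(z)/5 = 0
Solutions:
 u(z) = C1 + C2*z + C3*z^2 + C4*z^3


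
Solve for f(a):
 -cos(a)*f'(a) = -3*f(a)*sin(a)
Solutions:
 f(a) = C1/cos(a)^3


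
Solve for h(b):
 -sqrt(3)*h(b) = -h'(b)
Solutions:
 h(b) = C1*exp(sqrt(3)*b)


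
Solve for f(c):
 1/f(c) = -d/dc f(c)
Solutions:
 f(c) = -sqrt(C1 - 2*c)
 f(c) = sqrt(C1 - 2*c)


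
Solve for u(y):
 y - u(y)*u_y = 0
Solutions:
 u(y) = -sqrt(C1 + y^2)
 u(y) = sqrt(C1 + y^2)


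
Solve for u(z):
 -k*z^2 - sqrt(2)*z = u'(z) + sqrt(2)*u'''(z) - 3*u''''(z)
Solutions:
 u(z) = C1 + C2*exp(z*(-2^(2/3)*(4*sqrt(2) + 243 + sqrt(-32 + (4*sqrt(2) + 243)^2))^(1/3) - 4*2^(1/3)/(4*sqrt(2) + 243 + sqrt(-32 + (4*sqrt(2) + 243)^2))^(1/3) + 4*sqrt(2))/36)*sin(2^(1/3)*sqrt(3)*z*(-2^(1/3)*(4*sqrt(2) + 243 + sqrt(-32 + (4*sqrt(2) + 243)^2))^(1/3) + 4/(4*sqrt(2) + 243 + sqrt(-32 + (4*sqrt(2) + 243)^2))^(1/3))/36) + C3*exp(z*(-2^(2/3)*(4*sqrt(2) + 243 + sqrt(-32 + (4*sqrt(2) + 243)^2))^(1/3) - 4*2^(1/3)/(4*sqrt(2) + 243 + sqrt(-32 + (4*sqrt(2) + 243)^2))^(1/3) + 4*sqrt(2))/36)*cos(2^(1/3)*sqrt(3)*z*(-2^(1/3)*(4*sqrt(2) + 243 + sqrt(-32 + (4*sqrt(2) + 243)^2))^(1/3) + 4/(4*sqrt(2) + 243 + sqrt(-32 + (4*sqrt(2) + 243)^2))^(1/3))/36) + C4*exp(z*(4*2^(1/3)/(4*sqrt(2) + 243 + sqrt(-32 + (4*sqrt(2) + 243)^2))^(1/3) + 2*sqrt(2) + 2^(2/3)*(4*sqrt(2) + 243 + sqrt(-32 + (4*sqrt(2) + 243)^2))^(1/3))/18) - k*z^3/3 + 2*sqrt(2)*k*z - sqrt(2)*z^2/2


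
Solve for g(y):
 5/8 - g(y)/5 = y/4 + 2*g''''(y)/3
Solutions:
 g(y) = -5*y/4 + (C1*sin(5^(3/4)*6^(1/4)*y/10) + C2*cos(5^(3/4)*6^(1/4)*y/10))*exp(-5^(3/4)*6^(1/4)*y/10) + (C3*sin(5^(3/4)*6^(1/4)*y/10) + C4*cos(5^(3/4)*6^(1/4)*y/10))*exp(5^(3/4)*6^(1/4)*y/10) + 25/8


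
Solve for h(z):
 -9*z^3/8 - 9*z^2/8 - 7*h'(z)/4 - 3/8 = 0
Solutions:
 h(z) = C1 - 9*z^4/56 - 3*z^3/14 - 3*z/14


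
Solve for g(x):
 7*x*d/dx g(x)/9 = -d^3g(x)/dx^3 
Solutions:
 g(x) = C1 + Integral(C2*airyai(-21^(1/3)*x/3) + C3*airybi(-21^(1/3)*x/3), x)


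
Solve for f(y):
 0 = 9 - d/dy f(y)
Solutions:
 f(y) = C1 + 9*y


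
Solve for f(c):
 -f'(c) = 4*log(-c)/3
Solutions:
 f(c) = C1 - 4*c*log(-c)/3 + 4*c/3


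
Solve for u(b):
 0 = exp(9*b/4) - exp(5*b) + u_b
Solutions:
 u(b) = C1 - 4*exp(9*b/4)/9 + exp(5*b)/5


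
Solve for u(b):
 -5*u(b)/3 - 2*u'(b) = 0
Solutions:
 u(b) = C1*exp(-5*b/6)


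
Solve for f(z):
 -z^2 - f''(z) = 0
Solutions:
 f(z) = C1 + C2*z - z^4/12


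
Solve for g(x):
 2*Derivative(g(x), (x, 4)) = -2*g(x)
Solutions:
 g(x) = (C1*sin(sqrt(2)*x/2) + C2*cos(sqrt(2)*x/2))*exp(-sqrt(2)*x/2) + (C3*sin(sqrt(2)*x/2) + C4*cos(sqrt(2)*x/2))*exp(sqrt(2)*x/2)


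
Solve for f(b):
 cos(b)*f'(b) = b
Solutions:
 f(b) = C1 + Integral(b/cos(b), b)


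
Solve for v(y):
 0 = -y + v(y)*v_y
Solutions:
 v(y) = -sqrt(C1 + y^2)
 v(y) = sqrt(C1 + y^2)


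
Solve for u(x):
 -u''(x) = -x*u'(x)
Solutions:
 u(x) = C1 + C2*erfi(sqrt(2)*x/2)


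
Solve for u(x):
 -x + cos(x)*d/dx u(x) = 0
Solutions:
 u(x) = C1 + Integral(x/cos(x), x)


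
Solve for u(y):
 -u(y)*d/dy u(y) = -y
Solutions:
 u(y) = -sqrt(C1 + y^2)
 u(y) = sqrt(C1 + y^2)


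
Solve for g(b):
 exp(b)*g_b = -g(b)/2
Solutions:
 g(b) = C1*exp(exp(-b)/2)


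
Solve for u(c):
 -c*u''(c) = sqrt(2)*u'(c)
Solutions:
 u(c) = C1 + C2*c^(1 - sqrt(2))


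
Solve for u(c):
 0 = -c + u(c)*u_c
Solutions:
 u(c) = -sqrt(C1 + c^2)
 u(c) = sqrt(C1 + c^2)


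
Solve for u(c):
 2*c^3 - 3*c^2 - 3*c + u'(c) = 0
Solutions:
 u(c) = C1 - c^4/2 + c^3 + 3*c^2/2


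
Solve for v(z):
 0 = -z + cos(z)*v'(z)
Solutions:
 v(z) = C1 + Integral(z/cos(z), z)


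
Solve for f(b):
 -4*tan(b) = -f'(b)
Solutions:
 f(b) = C1 - 4*log(cos(b))


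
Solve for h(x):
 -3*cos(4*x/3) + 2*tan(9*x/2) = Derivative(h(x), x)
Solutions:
 h(x) = C1 - 4*log(cos(9*x/2))/9 - 9*sin(4*x/3)/4


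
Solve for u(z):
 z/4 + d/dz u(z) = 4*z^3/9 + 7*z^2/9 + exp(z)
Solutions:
 u(z) = C1 + z^4/9 + 7*z^3/27 - z^2/8 + exp(z)


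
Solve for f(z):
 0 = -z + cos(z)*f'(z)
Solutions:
 f(z) = C1 + Integral(z/cos(z), z)


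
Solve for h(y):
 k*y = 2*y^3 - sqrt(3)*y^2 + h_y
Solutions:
 h(y) = C1 + k*y^2/2 - y^4/2 + sqrt(3)*y^3/3


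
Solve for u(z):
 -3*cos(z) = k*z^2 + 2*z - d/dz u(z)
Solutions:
 u(z) = C1 + k*z^3/3 + z^2 + 3*sin(z)


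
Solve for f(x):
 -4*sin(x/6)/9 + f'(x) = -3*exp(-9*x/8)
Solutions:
 f(x) = C1 - 8*cos(x/6)/3 + 8*exp(-9*x/8)/3


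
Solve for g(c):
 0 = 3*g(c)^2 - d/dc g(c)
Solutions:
 g(c) = -1/(C1 + 3*c)


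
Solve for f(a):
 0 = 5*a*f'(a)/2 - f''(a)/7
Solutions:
 f(a) = C1 + C2*erfi(sqrt(35)*a/2)


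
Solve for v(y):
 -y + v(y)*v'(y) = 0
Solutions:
 v(y) = -sqrt(C1 + y^2)
 v(y) = sqrt(C1 + y^2)


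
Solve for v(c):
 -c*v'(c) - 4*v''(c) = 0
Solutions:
 v(c) = C1 + C2*erf(sqrt(2)*c/4)


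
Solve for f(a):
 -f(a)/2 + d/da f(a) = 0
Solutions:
 f(a) = C1*exp(a/2)


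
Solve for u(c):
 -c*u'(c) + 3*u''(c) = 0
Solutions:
 u(c) = C1 + C2*erfi(sqrt(6)*c/6)


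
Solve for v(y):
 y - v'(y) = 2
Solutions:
 v(y) = C1 + y^2/2 - 2*y


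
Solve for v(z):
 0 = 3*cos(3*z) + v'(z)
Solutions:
 v(z) = C1 - sin(3*z)


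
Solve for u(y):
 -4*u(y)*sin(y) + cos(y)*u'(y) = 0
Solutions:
 u(y) = C1/cos(y)^4


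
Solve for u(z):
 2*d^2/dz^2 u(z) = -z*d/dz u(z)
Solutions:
 u(z) = C1 + C2*erf(z/2)


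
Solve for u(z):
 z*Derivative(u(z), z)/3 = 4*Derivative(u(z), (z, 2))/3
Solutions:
 u(z) = C1 + C2*erfi(sqrt(2)*z/4)


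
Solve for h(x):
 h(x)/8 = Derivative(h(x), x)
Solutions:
 h(x) = C1*exp(x/8)


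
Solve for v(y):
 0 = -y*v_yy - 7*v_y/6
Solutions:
 v(y) = C1 + C2/y^(1/6)


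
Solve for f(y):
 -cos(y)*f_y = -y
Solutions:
 f(y) = C1 + Integral(y/cos(y), y)


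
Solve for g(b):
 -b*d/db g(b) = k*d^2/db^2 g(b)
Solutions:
 g(b) = C1 + C2*sqrt(k)*erf(sqrt(2)*b*sqrt(1/k)/2)


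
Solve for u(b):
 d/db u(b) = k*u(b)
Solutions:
 u(b) = C1*exp(b*k)


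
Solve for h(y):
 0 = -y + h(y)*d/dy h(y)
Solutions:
 h(y) = -sqrt(C1 + y^2)
 h(y) = sqrt(C1 + y^2)


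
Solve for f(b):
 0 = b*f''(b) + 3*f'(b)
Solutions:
 f(b) = C1 + C2/b^2


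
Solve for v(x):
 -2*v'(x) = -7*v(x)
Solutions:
 v(x) = C1*exp(7*x/2)


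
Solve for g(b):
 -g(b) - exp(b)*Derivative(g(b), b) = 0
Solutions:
 g(b) = C1*exp(exp(-b))


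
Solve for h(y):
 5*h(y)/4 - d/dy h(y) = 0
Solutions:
 h(y) = C1*exp(5*y/4)


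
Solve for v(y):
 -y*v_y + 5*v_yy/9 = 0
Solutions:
 v(y) = C1 + C2*erfi(3*sqrt(10)*y/10)


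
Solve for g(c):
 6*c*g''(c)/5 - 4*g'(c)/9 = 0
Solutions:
 g(c) = C1 + C2*c^(37/27)


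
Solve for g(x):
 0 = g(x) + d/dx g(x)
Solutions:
 g(x) = C1*exp(-x)


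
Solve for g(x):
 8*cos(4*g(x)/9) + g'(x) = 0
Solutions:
 8*x - 9*log(sin(4*g(x)/9) - 1)/8 + 9*log(sin(4*g(x)/9) + 1)/8 = C1


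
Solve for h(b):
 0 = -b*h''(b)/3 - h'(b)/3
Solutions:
 h(b) = C1 + C2*log(b)


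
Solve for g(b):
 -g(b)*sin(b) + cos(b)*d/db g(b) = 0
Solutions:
 g(b) = C1/cos(b)


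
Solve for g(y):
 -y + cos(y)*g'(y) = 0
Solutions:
 g(y) = C1 + Integral(y/cos(y), y)


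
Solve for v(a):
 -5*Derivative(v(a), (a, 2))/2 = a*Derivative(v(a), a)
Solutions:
 v(a) = C1 + C2*erf(sqrt(5)*a/5)


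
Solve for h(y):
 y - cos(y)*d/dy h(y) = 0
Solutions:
 h(y) = C1 + Integral(y/cos(y), y)


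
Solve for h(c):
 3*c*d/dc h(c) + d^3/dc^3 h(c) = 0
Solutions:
 h(c) = C1 + Integral(C2*airyai(-3^(1/3)*c) + C3*airybi(-3^(1/3)*c), c)


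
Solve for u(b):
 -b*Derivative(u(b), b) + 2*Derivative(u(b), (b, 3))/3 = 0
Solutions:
 u(b) = C1 + Integral(C2*airyai(2^(2/3)*3^(1/3)*b/2) + C3*airybi(2^(2/3)*3^(1/3)*b/2), b)


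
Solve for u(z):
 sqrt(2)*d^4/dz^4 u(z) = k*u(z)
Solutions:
 u(z) = C1*exp(-2^(7/8)*k^(1/4)*z/2) + C2*exp(2^(7/8)*k^(1/4)*z/2) + C3*exp(-2^(7/8)*I*k^(1/4)*z/2) + C4*exp(2^(7/8)*I*k^(1/4)*z/2)


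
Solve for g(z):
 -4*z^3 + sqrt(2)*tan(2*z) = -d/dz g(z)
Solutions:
 g(z) = C1 + z^4 + sqrt(2)*log(cos(2*z))/2


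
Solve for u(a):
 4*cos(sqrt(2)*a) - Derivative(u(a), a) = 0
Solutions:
 u(a) = C1 + 2*sqrt(2)*sin(sqrt(2)*a)


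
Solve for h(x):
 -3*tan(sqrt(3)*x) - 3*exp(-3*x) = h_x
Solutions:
 h(x) = C1 - sqrt(3)*log(tan(sqrt(3)*x)^2 + 1)/2 + exp(-3*x)


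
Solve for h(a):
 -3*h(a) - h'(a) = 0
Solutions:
 h(a) = C1*exp(-3*a)


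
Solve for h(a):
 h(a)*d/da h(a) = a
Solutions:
 h(a) = -sqrt(C1 + a^2)
 h(a) = sqrt(C1 + a^2)


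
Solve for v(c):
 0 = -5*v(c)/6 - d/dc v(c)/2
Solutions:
 v(c) = C1*exp(-5*c/3)


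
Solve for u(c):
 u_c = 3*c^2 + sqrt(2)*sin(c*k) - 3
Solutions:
 u(c) = C1 + c^3 - 3*c - sqrt(2)*cos(c*k)/k


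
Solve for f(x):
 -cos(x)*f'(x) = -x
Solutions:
 f(x) = C1 + Integral(x/cos(x), x)


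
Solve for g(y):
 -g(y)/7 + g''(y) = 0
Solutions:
 g(y) = C1*exp(-sqrt(7)*y/7) + C2*exp(sqrt(7)*y/7)


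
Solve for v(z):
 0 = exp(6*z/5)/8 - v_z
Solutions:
 v(z) = C1 + 5*exp(6*z/5)/48


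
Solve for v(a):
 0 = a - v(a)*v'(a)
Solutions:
 v(a) = -sqrt(C1 + a^2)
 v(a) = sqrt(C1 + a^2)


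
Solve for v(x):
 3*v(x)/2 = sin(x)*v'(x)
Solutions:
 v(x) = C1*(cos(x) - 1)^(3/4)/(cos(x) + 1)^(3/4)


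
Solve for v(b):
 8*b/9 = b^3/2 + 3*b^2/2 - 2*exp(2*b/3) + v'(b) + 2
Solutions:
 v(b) = C1 - b^4/8 - b^3/2 + 4*b^2/9 - 2*b + 3*exp(2*b/3)


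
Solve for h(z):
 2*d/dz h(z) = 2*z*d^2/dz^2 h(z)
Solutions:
 h(z) = C1 + C2*z^2


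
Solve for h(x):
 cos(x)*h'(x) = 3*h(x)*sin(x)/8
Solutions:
 h(x) = C1/cos(x)^(3/8)


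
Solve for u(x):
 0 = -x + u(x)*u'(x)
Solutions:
 u(x) = -sqrt(C1 + x^2)
 u(x) = sqrt(C1 + x^2)


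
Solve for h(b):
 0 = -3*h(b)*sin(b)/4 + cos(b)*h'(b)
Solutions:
 h(b) = C1/cos(b)^(3/4)


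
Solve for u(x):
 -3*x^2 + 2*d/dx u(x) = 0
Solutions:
 u(x) = C1 + x^3/2


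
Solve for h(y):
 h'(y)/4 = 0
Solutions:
 h(y) = C1


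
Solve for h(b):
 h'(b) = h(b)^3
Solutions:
 h(b) = -sqrt(2)*sqrt(-1/(C1 + b))/2
 h(b) = sqrt(2)*sqrt(-1/(C1 + b))/2


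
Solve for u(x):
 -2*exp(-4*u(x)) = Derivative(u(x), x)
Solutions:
 u(x) = log(-I*(C1 - 8*x)^(1/4))
 u(x) = log(I*(C1 - 8*x)^(1/4))
 u(x) = log(-(C1 - 8*x)^(1/4))
 u(x) = log(C1 - 8*x)/4


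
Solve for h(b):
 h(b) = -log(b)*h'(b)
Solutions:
 h(b) = C1*exp(-li(b))


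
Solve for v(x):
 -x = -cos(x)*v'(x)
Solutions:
 v(x) = C1 + Integral(x/cos(x), x)


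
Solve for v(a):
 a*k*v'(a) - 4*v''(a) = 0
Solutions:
 v(a) = Piecewise((-sqrt(2)*sqrt(pi)*C1*erf(sqrt(2)*a*sqrt(-k)/4)/sqrt(-k) - C2, (k > 0) | (k < 0)), (-C1*a - C2, True))


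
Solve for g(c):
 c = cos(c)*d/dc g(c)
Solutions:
 g(c) = C1 + Integral(c/cos(c), c)


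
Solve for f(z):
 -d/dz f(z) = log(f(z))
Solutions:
 li(f(z)) = C1 - z


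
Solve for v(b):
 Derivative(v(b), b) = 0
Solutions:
 v(b) = C1


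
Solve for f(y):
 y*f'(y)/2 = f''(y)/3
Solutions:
 f(y) = C1 + C2*erfi(sqrt(3)*y/2)


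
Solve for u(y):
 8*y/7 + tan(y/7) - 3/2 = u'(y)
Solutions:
 u(y) = C1 + 4*y^2/7 - 3*y/2 - 7*log(cos(y/7))


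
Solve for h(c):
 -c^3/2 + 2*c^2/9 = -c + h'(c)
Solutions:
 h(c) = C1 - c^4/8 + 2*c^3/27 + c^2/2


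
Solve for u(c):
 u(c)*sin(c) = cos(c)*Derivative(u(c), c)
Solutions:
 u(c) = C1/cos(c)


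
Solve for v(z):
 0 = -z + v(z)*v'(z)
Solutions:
 v(z) = -sqrt(C1 + z^2)
 v(z) = sqrt(C1 + z^2)


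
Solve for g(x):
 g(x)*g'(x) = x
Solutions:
 g(x) = -sqrt(C1 + x^2)
 g(x) = sqrt(C1 + x^2)


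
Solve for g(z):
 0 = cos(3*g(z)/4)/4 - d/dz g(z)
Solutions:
 -z/4 - 2*log(sin(3*g(z)/4) - 1)/3 + 2*log(sin(3*g(z)/4) + 1)/3 = C1


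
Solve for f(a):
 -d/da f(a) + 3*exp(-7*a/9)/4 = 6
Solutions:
 f(a) = C1 - 6*a - 27*exp(-7*a/9)/28


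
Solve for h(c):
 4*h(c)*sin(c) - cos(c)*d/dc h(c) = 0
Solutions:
 h(c) = C1/cos(c)^4


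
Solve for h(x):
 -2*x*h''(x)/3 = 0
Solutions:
 h(x) = C1 + C2*x


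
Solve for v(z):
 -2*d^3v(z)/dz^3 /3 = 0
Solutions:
 v(z) = C1 + C2*z + C3*z^2


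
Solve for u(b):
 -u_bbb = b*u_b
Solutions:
 u(b) = C1 + Integral(C2*airyai(-b) + C3*airybi(-b), b)


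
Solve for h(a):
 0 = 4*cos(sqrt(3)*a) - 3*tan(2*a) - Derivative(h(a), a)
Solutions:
 h(a) = C1 + 3*log(cos(2*a))/2 + 4*sqrt(3)*sin(sqrt(3)*a)/3


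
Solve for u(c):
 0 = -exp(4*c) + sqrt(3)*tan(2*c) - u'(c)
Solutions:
 u(c) = C1 - exp(4*c)/4 - sqrt(3)*log(cos(2*c))/2


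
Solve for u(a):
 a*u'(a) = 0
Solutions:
 u(a) = C1


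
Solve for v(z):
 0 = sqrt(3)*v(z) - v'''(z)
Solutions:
 v(z) = C3*exp(3^(1/6)*z) + (C1*sin(3^(2/3)*z/2) + C2*cos(3^(2/3)*z/2))*exp(-3^(1/6)*z/2)


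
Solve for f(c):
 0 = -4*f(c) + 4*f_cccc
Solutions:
 f(c) = C1*exp(-c) + C2*exp(c) + C3*sin(c) + C4*cos(c)


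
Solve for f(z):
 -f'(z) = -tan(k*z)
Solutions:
 f(z) = C1 + Piecewise((-log(cos(k*z))/k, Ne(k, 0)), (0, True))


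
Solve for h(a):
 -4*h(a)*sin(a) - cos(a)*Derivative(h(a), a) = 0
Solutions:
 h(a) = C1*cos(a)^4


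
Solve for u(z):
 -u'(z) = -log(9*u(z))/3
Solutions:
 -3*Integral(1/(log(_y) + 2*log(3)), (_y, u(z))) = C1 - z


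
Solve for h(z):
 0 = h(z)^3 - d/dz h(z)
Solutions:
 h(z) = -sqrt(2)*sqrt(-1/(C1 + z))/2
 h(z) = sqrt(2)*sqrt(-1/(C1 + z))/2


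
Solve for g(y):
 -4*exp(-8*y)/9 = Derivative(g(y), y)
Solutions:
 g(y) = C1 + exp(-8*y)/18


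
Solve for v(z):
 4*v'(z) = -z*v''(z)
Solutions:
 v(z) = C1 + C2/z^3


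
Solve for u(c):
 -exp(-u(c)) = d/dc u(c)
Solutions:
 u(c) = log(C1 - c)


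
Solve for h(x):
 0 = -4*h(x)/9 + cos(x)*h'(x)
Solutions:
 h(x) = C1*(sin(x) + 1)^(2/9)/(sin(x) - 1)^(2/9)


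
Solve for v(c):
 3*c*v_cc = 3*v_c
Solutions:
 v(c) = C1 + C2*c^2


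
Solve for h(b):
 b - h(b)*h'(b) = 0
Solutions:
 h(b) = -sqrt(C1 + b^2)
 h(b) = sqrt(C1 + b^2)


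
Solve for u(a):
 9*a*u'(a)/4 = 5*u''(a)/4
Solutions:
 u(a) = C1 + C2*erfi(3*sqrt(10)*a/10)


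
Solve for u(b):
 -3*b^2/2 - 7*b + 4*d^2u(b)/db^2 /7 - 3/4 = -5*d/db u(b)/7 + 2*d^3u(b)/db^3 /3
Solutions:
 u(b) = C1 + C2*exp(b*(6 - sqrt(246))/14) + C3*exp(b*(6 + sqrt(246))/14) + 7*b^3/10 + 161*b^2/50 - 91*b/500


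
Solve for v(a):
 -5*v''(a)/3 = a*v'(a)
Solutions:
 v(a) = C1 + C2*erf(sqrt(30)*a/10)


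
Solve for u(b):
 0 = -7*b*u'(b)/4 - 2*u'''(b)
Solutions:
 u(b) = C1 + Integral(C2*airyai(-7^(1/3)*b/2) + C3*airybi(-7^(1/3)*b/2), b)


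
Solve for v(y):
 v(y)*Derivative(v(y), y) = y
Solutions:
 v(y) = -sqrt(C1 + y^2)
 v(y) = sqrt(C1 + y^2)


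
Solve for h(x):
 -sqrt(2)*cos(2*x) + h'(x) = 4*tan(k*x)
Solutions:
 h(x) = C1 + 4*Piecewise((-log(cos(k*x))/k, Ne(k, 0)), (0, True)) + sqrt(2)*sin(2*x)/2


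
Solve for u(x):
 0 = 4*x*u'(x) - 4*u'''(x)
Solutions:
 u(x) = C1 + Integral(C2*airyai(x) + C3*airybi(x), x)


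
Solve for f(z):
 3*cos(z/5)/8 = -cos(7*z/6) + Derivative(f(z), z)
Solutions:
 f(z) = C1 + 15*sin(z/5)/8 + 6*sin(7*z/6)/7


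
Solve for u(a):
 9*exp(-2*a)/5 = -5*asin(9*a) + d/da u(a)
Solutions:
 u(a) = C1 + 5*a*asin(9*a) + 5*sqrt(1 - 81*a^2)/9 - 9*exp(-2*a)/10


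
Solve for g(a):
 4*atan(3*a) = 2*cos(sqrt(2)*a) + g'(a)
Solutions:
 g(a) = C1 + 4*a*atan(3*a) - 2*log(9*a^2 + 1)/3 - sqrt(2)*sin(sqrt(2)*a)


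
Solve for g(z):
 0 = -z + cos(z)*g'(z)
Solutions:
 g(z) = C1 + Integral(z/cos(z), z)


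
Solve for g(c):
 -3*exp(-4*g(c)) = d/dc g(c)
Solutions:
 g(c) = log(-I*(C1 - 12*c)^(1/4))
 g(c) = log(I*(C1 - 12*c)^(1/4))
 g(c) = log(-(C1 - 12*c)^(1/4))
 g(c) = log(C1 - 12*c)/4


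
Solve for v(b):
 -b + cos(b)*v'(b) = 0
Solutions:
 v(b) = C1 + Integral(b/cos(b), b)


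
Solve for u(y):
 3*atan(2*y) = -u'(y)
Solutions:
 u(y) = C1 - 3*y*atan(2*y) + 3*log(4*y^2 + 1)/4


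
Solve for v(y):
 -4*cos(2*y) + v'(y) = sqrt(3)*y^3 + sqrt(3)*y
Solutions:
 v(y) = C1 + sqrt(3)*y^4/4 + sqrt(3)*y^2/2 + 2*sin(2*y)


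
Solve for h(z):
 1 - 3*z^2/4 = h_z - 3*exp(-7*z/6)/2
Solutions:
 h(z) = C1 - z^3/4 + z - 9*exp(-7*z/6)/7


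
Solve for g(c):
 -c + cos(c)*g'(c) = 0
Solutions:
 g(c) = C1 + Integral(c/cos(c), c)


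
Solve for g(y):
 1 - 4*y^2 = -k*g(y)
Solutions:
 g(y) = (4*y^2 - 1)/k


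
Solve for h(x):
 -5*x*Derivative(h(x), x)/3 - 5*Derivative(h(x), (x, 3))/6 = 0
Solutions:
 h(x) = C1 + Integral(C2*airyai(-2^(1/3)*x) + C3*airybi(-2^(1/3)*x), x)


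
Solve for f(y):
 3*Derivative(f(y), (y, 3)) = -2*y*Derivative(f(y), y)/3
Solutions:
 f(y) = C1 + Integral(C2*airyai(-6^(1/3)*y/3) + C3*airybi(-6^(1/3)*y/3), y)


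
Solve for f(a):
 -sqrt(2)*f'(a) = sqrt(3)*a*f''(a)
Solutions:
 f(a) = C1 + C2*a^(1 - sqrt(6)/3)


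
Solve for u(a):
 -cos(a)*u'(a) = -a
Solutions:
 u(a) = C1 + Integral(a/cos(a), a)


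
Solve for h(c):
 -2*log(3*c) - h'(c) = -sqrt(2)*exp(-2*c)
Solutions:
 h(c) = C1 - 2*c*log(c) + 2*c*(1 - log(3)) - sqrt(2)*exp(-2*c)/2


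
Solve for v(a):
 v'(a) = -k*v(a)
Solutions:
 v(a) = C1*exp(-a*k)


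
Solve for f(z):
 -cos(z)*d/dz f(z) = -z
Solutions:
 f(z) = C1 + Integral(z/cos(z), z)


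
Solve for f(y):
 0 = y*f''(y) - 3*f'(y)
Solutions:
 f(y) = C1 + C2*y^4


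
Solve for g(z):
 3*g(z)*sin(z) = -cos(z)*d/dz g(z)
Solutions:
 g(z) = C1*cos(z)^3


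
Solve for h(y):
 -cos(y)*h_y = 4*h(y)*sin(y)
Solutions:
 h(y) = C1*cos(y)^4


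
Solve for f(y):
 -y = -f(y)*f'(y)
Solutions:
 f(y) = -sqrt(C1 + y^2)
 f(y) = sqrt(C1 + y^2)


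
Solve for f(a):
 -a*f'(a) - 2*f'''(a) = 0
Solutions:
 f(a) = C1 + Integral(C2*airyai(-2^(2/3)*a/2) + C3*airybi(-2^(2/3)*a/2), a)


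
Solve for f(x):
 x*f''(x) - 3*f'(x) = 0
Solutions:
 f(x) = C1 + C2*x^4


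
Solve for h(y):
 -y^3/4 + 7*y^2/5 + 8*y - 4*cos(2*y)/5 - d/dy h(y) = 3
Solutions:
 h(y) = C1 - y^4/16 + 7*y^3/15 + 4*y^2 - 3*y - 2*sin(2*y)/5


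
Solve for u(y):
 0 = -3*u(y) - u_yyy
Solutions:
 u(y) = C3*exp(-3^(1/3)*y) + (C1*sin(3^(5/6)*y/2) + C2*cos(3^(5/6)*y/2))*exp(3^(1/3)*y/2)


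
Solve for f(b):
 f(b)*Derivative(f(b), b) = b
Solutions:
 f(b) = -sqrt(C1 + b^2)
 f(b) = sqrt(C1 + b^2)


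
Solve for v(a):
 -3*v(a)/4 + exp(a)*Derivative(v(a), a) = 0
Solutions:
 v(a) = C1*exp(-3*exp(-a)/4)


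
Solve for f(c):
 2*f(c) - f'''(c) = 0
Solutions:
 f(c) = C3*exp(2^(1/3)*c) + (C1*sin(2^(1/3)*sqrt(3)*c/2) + C2*cos(2^(1/3)*sqrt(3)*c/2))*exp(-2^(1/3)*c/2)


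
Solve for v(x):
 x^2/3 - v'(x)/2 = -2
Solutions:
 v(x) = C1 + 2*x^3/9 + 4*x


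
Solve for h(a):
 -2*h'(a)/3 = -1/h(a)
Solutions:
 h(a) = -sqrt(C1 + 3*a)
 h(a) = sqrt(C1 + 3*a)


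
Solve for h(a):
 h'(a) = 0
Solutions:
 h(a) = C1


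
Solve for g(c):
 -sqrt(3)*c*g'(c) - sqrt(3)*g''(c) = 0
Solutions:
 g(c) = C1 + C2*erf(sqrt(2)*c/2)


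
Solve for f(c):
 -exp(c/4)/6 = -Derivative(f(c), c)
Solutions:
 f(c) = C1 + 2*exp(c/4)/3


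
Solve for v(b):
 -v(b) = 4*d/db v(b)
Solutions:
 v(b) = C1*exp(-b/4)


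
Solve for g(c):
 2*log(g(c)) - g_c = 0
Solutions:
 li(g(c)) = C1 + 2*c


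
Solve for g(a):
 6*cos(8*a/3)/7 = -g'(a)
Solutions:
 g(a) = C1 - 9*sin(8*a/3)/28


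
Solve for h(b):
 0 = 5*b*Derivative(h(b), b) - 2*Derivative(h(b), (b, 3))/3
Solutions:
 h(b) = C1 + Integral(C2*airyai(15^(1/3)*2^(2/3)*b/2) + C3*airybi(15^(1/3)*2^(2/3)*b/2), b)


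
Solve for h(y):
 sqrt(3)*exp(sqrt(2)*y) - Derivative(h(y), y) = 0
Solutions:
 h(y) = C1 + sqrt(6)*exp(sqrt(2)*y)/2


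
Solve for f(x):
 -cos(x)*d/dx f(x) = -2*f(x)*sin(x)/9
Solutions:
 f(x) = C1/cos(x)^(2/9)


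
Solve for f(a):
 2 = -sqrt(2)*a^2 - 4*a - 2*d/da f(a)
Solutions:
 f(a) = C1 - sqrt(2)*a^3/6 - a^2 - a


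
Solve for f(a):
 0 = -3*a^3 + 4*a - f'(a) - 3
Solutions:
 f(a) = C1 - 3*a^4/4 + 2*a^2 - 3*a


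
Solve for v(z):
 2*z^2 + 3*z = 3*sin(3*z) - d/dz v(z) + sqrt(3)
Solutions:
 v(z) = C1 - 2*z^3/3 - 3*z^2/2 + sqrt(3)*z - cos(3*z)


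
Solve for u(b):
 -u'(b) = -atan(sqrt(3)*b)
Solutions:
 u(b) = C1 + b*atan(sqrt(3)*b) - sqrt(3)*log(3*b^2 + 1)/6


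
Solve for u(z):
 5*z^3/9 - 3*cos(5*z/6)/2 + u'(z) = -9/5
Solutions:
 u(z) = C1 - 5*z^4/36 - 9*z/5 + 9*sin(5*z/6)/5


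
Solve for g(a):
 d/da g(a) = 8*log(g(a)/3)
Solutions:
 Integral(1/(-log(_y) + log(3)), (_y, g(a)))/8 = C1 - a


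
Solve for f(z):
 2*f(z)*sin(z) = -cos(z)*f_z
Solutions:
 f(z) = C1*cos(z)^2


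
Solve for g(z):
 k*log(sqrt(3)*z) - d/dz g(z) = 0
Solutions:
 g(z) = C1 + k*z*log(z) - k*z + k*z*log(3)/2


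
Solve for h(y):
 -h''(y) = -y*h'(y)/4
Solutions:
 h(y) = C1 + C2*erfi(sqrt(2)*y/4)


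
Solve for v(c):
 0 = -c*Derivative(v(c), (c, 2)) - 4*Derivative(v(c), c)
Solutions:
 v(c) = C1 + C2/c^3


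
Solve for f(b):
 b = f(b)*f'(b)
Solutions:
 f(b) = -sqrt(C1 + b^2)
 f(b) = sqrt(C1 + b^2)


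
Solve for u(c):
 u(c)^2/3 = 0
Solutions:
 u(c) = 0


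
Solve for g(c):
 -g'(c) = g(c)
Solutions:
 g(c) = C1*exp(-c)


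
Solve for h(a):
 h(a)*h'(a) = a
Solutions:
 h(a) = -sqrt(C1 + a^2)
 h(a) = sqrt(C1 + a^2)


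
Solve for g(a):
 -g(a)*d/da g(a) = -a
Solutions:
 g(a) = -sqrt(C1 + a^2)
 g(a) = sqrt(C1 + a^2)


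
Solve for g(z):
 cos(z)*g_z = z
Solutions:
 g(z) = C1 + Integral(z/cos(z), z)


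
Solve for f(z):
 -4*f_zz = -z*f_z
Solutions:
 f(z) = C1 + C2*erfi(sqrt(2)*z/4)


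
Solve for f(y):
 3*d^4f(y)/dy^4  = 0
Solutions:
 f(y) = C1 + C2*y + C3*y^2 + C4*y^3


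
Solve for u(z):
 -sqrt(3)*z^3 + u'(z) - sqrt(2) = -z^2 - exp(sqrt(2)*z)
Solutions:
 u(z) = C1 + sqrt(3)*z^4/4 - z^3/3 + sqrt(2)*z - sqrt(2)*exp(sqrt(2)*z)/2


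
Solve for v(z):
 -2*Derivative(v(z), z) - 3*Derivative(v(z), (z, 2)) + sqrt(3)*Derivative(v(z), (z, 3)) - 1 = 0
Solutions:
 v(z) = C1 + C2*exp(sqrt(3)*z*(3 - sqrt(9 + 8*sqrt(3)))/6) + C3*exp(sqrt(3)*z*(3 + sqrt(9 + 8*sqrt(3)))/6) - z/2


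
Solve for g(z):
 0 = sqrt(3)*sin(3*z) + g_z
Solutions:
 g(z) = C1 + sqrt(3)*cos(3*z)/3


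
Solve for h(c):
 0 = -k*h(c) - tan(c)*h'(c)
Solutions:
 h(c) = C1*exp(-k*log(sin(c)))


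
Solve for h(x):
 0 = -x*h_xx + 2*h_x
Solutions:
 h(x) = C1 + C2*x^3


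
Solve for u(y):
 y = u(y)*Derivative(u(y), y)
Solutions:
 u(y) = -sqrt(C1 + y^2)
 u(y) = sqrt(C1 + y^2)


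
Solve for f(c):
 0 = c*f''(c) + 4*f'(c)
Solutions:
 f(c) = C1 + C2/c^3


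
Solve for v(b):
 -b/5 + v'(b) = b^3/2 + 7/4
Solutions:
 v(b) = C1 + b^4/8 + b^2/10 + 7*b/4


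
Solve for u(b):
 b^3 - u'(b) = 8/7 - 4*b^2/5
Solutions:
 u(b) = C1 + b^4/4 + 4*b^3/15 - 8*b/7


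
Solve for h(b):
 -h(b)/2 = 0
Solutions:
 h(b) = 0


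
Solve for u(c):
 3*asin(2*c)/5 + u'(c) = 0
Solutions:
 u(c) = C1 - 3*c*asin(2*c)/5 - 3*sqrt(1 - 4*c^2)/10


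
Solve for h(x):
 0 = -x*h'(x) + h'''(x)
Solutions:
 h(x) = C1 + Integral(C2*airyai(x) + C3*airybi(x), x)


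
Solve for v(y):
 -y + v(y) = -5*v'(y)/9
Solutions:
 v(y) = C1*exp(-9*y/5) + y - 5/9


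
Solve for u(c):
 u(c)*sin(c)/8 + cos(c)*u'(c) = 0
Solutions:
 u(c) = C1*cos(c)^(1/8)


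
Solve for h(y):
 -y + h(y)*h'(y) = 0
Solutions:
 h(y) = -sqrt(C1 + y^2)
 h(y) = sqrt(C1 + y^2)


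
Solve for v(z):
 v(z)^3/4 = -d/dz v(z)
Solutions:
 v(z) = -sqrt(2)*sqrt(-1/(C1 - z))
 v(z) = sqrt(2)*sqrt(-1/(C1 - z))


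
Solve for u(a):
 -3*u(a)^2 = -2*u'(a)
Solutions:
 u(a) = -2/(C1 + 3*a)


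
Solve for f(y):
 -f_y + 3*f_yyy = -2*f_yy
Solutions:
 f(y) = C1 + C2*exp(-y) + C3*exp(y/3)


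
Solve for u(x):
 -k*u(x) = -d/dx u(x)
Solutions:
 u(x) = C1*exp(k*x)


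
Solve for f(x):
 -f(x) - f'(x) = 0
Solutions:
 f(x) = C1*exp(-x)


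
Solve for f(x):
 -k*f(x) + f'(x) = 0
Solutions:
 f(x) = C1*exp(k*x)


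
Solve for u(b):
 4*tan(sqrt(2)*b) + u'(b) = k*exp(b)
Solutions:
 u(b) = C1 + k*exp(b) + 2*sqrt(2)*log(cos(sqrt(2)*b))


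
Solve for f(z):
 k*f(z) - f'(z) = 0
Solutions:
 f(z) = C1*exp(k*z)


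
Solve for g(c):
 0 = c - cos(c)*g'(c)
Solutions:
 g(c) = C1 + Integral(c/cos(c), c)


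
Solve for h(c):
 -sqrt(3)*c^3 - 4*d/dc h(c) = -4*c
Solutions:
 h(c) = C1 - sqrt(3)*c^4/16 + c^2/2


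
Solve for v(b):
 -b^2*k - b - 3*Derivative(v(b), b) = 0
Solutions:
 v(b) = C1 - b^3*k/9 - b^2/6


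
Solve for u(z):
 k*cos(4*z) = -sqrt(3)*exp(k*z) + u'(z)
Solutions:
 u(z) = C1 + k*sin(4*z)/4 + sqrt(3)*exp(k*z)/k


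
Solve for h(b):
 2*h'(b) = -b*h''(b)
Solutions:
 h(b) = C1 + C2/b


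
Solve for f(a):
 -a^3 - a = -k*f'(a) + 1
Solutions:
 f(a) = C1 + a^4/(4*k) + a^2/(2*k) + a/k


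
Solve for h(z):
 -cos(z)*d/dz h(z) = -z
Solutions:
 h(z) = C1 + Integral(z/cos(z), z)


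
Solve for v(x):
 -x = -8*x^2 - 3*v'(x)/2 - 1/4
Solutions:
 v(x) = C1 - 16*x^3/9 + x^2/3 - x/6


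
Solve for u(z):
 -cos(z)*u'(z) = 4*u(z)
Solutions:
 u(z) = C1*(sin(z)^2 - 2*sin(z) + 1)/(sin(z)^2 + 2*sin(z) + 1)


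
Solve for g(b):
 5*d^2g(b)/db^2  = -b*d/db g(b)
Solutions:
 g(b) = C1 + C2*erf(sqrt(10)*b/10)


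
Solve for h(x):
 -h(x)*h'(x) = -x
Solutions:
 h(x) = -sqrt(C1 + x^2)
 h(x) = sqrt(C1 + x^2)


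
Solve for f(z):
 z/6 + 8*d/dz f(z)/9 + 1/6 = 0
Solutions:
 f(z) = C1 - 3*z^2/32 - 3*z/16


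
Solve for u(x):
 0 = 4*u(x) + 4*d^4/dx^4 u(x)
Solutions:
 u(x) = (C1*sin(sqrt(2)*x/2) + C2*cos(sqrt(2)*x/2))*exp(-sqrt(2)*x/2) + (C3*sin(sqrt(2)*x/2) + C4*cos(sqrt(2)*x/2))*exp(sqrt(2)*x/2)


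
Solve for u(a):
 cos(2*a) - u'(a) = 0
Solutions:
 u(a) = C1 + sin(2*a)/2


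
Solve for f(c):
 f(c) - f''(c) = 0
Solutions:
 f(c) = C1*exp(-c) + C2*exp(c)


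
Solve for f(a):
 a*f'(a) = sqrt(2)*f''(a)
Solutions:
 f(a) = C1 + C2*erfi(2^(1/4)*a/2)


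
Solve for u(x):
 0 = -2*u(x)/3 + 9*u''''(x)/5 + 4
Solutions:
 u(x) = C1*exp(-30^(1/4)*x/3) + C2*exp(30^(1/4)*x/3) + C3*sin(30^(1/4)*x/3) + C4*cos(30^(1/4)*x/3) + 6


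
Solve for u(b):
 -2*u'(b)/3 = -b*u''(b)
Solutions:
 u(b) = C1 + C2*b^(5/3)


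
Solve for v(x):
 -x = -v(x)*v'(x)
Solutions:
 v(x) = -sqrt(C1 + x^2)
 v(x) = sqrt(C1 + x^2)


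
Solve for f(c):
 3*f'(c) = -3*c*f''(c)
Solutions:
 f(c) = C1 + C2*log(c)


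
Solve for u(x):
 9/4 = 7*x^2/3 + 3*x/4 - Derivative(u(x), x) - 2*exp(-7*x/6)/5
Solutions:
 u(x) = C1 + 7*x^3/9 + 3*x^2/8 - 9*x/4 + 12*exp(-7*x/6)/35


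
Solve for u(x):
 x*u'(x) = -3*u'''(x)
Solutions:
 u(x) = C1 + Integral(C2*airyai(-3^(2/3)*x/3) + C3*airybi(-3^(2/3)*x/3), x)


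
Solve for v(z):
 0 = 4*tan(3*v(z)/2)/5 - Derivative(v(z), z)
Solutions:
 v(z) = -2*asin(C1*exp(6*z/5))/3 + 2*pi/3
 v(z) = 2*asin(C1*exp(6*z/5))/3


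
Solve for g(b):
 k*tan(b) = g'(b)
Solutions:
 g(b) = C1 - k*log(cos(b))


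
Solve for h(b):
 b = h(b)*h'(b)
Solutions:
 h(b) = -sqrt(C1 + b^2)
 h(b) = sqrt(C1 + b^2)


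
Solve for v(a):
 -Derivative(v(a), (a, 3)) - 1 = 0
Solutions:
 v(a) = C1 + C2*a + C3*a^2 - a^3/6


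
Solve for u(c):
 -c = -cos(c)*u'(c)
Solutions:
 u(c) = C1 + Integral(c/cos(c), c)


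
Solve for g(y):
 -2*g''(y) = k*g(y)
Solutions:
 g(y) = C1*exp(-sqrt(2)*y*sqrt(-k)/2) + C2*exp(sqrt(2)*y*sqrt(-k)/2)


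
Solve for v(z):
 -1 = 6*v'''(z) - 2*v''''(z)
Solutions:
 v(z) = C1 + C2*z + C3*z^2 + C4*exp(3*z) - z^3/36


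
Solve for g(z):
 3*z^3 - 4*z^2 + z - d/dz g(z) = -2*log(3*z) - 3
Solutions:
 g(z) = C1 + 3*z^4/4 - 4*z^3/3 + z^2/2 + 2*z*log(z) + z + z*log(9)


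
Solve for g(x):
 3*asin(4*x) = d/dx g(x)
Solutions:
 g(x) = C1 + 3*x*asin(4*x) + 3*sqrt(1 - 16*x^2)/4


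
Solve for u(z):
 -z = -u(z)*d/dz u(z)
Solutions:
 u(z) = -sqrt(C1 + z^2)
 u(z) = sqrt(C1 + z^2)


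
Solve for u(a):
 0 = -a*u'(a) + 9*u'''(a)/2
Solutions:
 u(a) = C1 + Integral(C2*airyai(6^(1/3)*a/3) + C3*airybi(6^(1/3)*a/3), a)


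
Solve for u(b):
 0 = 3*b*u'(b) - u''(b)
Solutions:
 u(b) = C1 + C2*erfi(sqrt(6)*b/2)


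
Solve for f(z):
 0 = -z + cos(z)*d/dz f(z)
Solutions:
 f(z) = C1 + Integral(z/cos(z), z)


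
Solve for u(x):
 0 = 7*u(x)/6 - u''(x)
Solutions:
 u(x) = C1*exp(-sqrt(42)*x/6) + C2*exp(sqrt(42)*x/6)


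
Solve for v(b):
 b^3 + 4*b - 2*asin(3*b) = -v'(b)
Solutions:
 v(b) = C1 - b^4/4 - 2*b^2 + 2*b*asin(3*b) + 2*sqrt(1 - 9*b^2)/3


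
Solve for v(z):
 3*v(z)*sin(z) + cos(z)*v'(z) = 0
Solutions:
 v(z) = C1*cos(z)^3


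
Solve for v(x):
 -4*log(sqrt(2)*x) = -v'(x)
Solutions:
 v(x) = C1 + 4*x*log(x) - 4*x + x*log(4)


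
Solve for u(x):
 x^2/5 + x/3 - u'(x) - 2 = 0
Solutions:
 u(x) = C1 + x^3/15 + x^2/6 - 2*x


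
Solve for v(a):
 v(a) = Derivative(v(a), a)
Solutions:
 v(a) = C1*exp(a)


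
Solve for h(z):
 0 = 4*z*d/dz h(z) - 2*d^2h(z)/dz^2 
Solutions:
 h(z) = C1 + C2*erfi(z)


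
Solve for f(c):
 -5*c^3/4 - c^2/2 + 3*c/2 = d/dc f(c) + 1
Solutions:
 f(c) = C1 - 5*c^4/16 - c^3/6 + 3*c^2/4 - c


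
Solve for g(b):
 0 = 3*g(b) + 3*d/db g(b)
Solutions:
 g(b) = C1*exp(-b)


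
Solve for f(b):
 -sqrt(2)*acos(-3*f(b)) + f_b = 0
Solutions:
 Integral(1/acos(-3*_y), (_y, f(b))) = C1 + sqrt(2)*b


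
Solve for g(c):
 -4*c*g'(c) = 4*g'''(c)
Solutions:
 g(c) = C1 + Integral(C2*airyai(-c) + C3*airybi(-c), c)


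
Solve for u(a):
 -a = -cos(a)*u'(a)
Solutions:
 u(a) = C1 + Integral(a/cos(a), a)


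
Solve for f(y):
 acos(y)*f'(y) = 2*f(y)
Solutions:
 f(y) = C1*exp(2*Integral(1/acos(y), y))


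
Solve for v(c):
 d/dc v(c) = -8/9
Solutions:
 v(c) = C1 - 8*c/9


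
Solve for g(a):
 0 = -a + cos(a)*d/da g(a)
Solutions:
 g(a) = C1 + Integral(a/cos(a), a)


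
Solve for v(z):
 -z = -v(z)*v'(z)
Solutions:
 v(z) = -sqrt(C1 + z^2)
 v(z) = sqrt(C1 + z^2)


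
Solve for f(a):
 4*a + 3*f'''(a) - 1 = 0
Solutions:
 f(a) = C1 + C2*a + C3*a^2 - a^4/18 + a^3/18


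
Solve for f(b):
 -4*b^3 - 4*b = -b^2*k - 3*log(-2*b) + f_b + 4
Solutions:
 f(b) = C1 - b^4 + b^3*k/3 - 2*b^2 + 3*b*log(-b) + b*(-7 + 3*log(2))


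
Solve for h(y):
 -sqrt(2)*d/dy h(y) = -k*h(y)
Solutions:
 h(y) = C1*exp(sqrt(2)*k*y/2)


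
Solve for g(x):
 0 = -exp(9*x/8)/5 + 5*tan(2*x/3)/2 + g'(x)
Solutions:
 g(x) = C1 + 8*exp(9*x/8)/45 + 15*log(cos(2*x/3))/4


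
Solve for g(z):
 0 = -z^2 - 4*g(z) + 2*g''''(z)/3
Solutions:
 g(z) = C1*exp(-6^(1/4)*z) + C2*exp(6^(1/4)*z) + C3*sin(6^(1/4)*z) + C4*cos(6^(1/4)*z) - z^2/4


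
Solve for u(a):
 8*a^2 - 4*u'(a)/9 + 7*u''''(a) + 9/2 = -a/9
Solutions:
 u(a) = C1 + C4*exp(147^(1/3)*2^(2/3)*a/21) + 6*a^3 + a^2/8 + 81*a/8 + (C2*sin(14^(2/3)*3^(5/6)*a/42) + C3*cos(14^(2/3)*3^(5/6)*a/42))*exp(-147^(1/3)*2^(2/3)*a/42)


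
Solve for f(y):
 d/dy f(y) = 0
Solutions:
 f(y) = C1


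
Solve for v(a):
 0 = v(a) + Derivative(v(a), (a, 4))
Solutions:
 v(a) = (C1*sin(sqrt(2)*a/2) + C2*cos(sqrt(2)*a/2))*exp(-sqrt(2)*a/2) + (C3*sin(sqrt(2)*a/2) + C4*cos(sqrt(2)*a/2))*exp(sqrt(2)*a/2)


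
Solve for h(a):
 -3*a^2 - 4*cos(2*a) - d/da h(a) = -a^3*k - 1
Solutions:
 h(a) = C1 + a^4*k/4 - a^3 + a - 2*sin(2*a)


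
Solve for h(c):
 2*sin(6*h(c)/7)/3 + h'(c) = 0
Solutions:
 2*c/3 + 7*log(cos(6*h(c)/7) - 1)/12 - 7*log(cos(6*h(c)/7) + 1)/12 = C1


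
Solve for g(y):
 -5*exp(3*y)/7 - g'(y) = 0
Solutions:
 g(y) = C1 - 5*exp(3*y)/21


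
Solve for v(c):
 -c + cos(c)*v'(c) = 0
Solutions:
 v(c) = C1 + Integral(c/cos(c), c)


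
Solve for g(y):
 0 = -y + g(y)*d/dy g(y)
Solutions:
 g(y) = -sqrt(C1 + y^2)
 g(y) = sqrt(C1 + y^2)


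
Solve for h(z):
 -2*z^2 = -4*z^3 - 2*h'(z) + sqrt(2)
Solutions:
 h(z) = C1 - z^4/2 + z^3/3 + sqrt(2)*z/2


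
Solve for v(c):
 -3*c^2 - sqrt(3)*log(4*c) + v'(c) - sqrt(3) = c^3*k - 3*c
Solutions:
 v(c) = C1 + c^4*k/4 + c^3 - 3*c^2/2 + sqrt(3)*c*log(c) + 2*sqrt(3)*c*log(2)


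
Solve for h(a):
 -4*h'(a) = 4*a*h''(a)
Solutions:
 h(a) = C1 + C2*log(a)


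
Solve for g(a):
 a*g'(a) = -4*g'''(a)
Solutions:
 g(a) = C1 + Integral(C2*airyai(-2^(1/3)*a/2) + C3*airybi(-2^(1/3)*a/2), a)


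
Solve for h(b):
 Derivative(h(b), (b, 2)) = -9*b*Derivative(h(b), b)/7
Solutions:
 h(b) = C1 + C2*erf(3*sqrt(14)*b/14)


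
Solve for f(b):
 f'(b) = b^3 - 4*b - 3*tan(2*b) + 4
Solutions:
 f(b) = C1 + b^4/4 - 2*b^2 + 4*b + 3*log(cos(2*b))/2


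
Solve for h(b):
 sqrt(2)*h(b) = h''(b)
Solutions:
 h(b) = C1*exp(-2^(1/4)*b) + C2*exp(2^(1/4)*b)


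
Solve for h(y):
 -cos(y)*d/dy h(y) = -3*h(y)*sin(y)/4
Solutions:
 h(y) = C1/cos(y)^(3/4)


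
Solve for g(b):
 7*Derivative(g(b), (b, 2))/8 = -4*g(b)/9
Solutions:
 g(b) = C1*sin(4*sqrt(14)*b/21) + C2*cos(4*sqrt(14)*b/21)


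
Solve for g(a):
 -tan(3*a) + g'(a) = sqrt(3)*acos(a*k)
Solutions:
 g(a) = C1 + sqrt(3)*Piecewise((a*acos(a*k) - sqrt(-a^2*k^2 + 1)/k, Ne(k, 0)), (pi*a/2, True)) - log(cos(3*a))/3


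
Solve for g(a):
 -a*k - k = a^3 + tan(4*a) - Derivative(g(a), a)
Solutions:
 g(a) = C1 + a^4/4 + a^2*k/2 + a*k - log(cos(4*a))/4


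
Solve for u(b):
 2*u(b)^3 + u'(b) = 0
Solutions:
 u(b) = -sqrt(2)*sqrt(-1/(C1 - 2*b))/2
 u(b) = sqrt(2)*sqrt(-1/(C1 - 2*b))/2


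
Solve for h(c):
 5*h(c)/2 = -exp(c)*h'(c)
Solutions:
 h(c) = C1*exp(5*exp(-c)/2)


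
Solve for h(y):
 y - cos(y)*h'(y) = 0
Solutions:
 h(y) = C1 + Integral(y/cos(y), y)


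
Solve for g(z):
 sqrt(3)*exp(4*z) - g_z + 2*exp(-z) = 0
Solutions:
 g(z) = C1 + sqrt(3)*exp(4*z)/4 - 2*exp(-z)


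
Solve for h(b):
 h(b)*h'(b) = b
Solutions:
 h(b) = -sqrt(C1 + b^2)
 h(b) = sqrt(C1 + b^2)


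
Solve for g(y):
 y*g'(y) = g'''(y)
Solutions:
 g(y) = C1 + Integral(C2*airyai(y) + C3*airybi(y), y)


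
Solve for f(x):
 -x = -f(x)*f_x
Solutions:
 f(x) = -sqrt(C1 + x^2)
 f(x) = sqrt(C1 + x^2)


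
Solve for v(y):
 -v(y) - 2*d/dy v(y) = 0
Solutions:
 v(y) = C1*exp(-y/2)


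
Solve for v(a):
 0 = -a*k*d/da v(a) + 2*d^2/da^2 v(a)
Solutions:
 v(a) = Piecewise((-sqrt(pi)*C1*erf(a*sqrt(-k)/2)/sqrt(-k) - C2, (k > 0) | (k < 0)), (-C1*a - C2, True))


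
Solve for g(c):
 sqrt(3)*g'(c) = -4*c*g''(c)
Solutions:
 g(c) = C1 + C2*c^(1 - sqrt(3)/4)


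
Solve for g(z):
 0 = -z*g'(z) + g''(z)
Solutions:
 g(z) = C1 + C2*erfi(sqrt(2)*z/2)


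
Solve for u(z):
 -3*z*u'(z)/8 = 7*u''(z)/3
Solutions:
 u(z) = C1 + C2*erf(3*sqrt(7)*z/28)


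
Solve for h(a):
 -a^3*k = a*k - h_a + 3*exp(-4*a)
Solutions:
 h(a) = C1 + a^4*k/4 + a^2*k/2 - 3*exp(-4*a)/4


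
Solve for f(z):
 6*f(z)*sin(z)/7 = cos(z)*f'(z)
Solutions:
 f(z) = C1/cos(z)^(6/7)


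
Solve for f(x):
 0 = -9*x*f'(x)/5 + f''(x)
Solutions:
 f(x) = C1 + C2*erfi(3*sqrt(10)*x/10)


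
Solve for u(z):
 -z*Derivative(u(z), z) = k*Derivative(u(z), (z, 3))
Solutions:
 u(z) = C1 + Integral(C2*airyai(z*(-1/k)^(1/3)) + C3*airybi(z*(-1/k)^(1/3)), z)


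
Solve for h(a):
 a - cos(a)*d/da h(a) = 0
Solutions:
 h(a) = C1 + Integral(a/cos(a), a)


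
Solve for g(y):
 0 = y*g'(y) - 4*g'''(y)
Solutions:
 g(y) = C1 + Integral(C2*airyai(2^(1/3)*y/2) + C3*airybi(2^(1/3)*y/2), y)


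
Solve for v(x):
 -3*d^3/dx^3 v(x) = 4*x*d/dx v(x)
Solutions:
 v(x) = C1 + Integral(C2*airyai(-6^(2/3)*x/3) + C3*airybi(-6^(2/3)*x/3), x)


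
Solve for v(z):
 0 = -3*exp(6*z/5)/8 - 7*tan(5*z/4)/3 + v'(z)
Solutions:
 v(z) = C1 + 5*exp(6*z/5)/16 - 28*log(cos(5*z/4))/15


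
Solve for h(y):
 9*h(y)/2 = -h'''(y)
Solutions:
 h(y) = C3*exp(-6^(2/3)*y/2) + (C1*sin(3*2^(2/3)*3^(1/6)*y/4) + C2*cos(3*2^(2/3)*3^(1/6)*y/4))*exp(6^(2/3)*y/4)


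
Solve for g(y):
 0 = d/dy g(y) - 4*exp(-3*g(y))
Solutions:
 g(y) = log(C1 + 12*y)/3
 g(y) = log((-3^(1/3) - 3^(5/6)*I)*(C1 + 4*y)^(1/3)/2)
 g(y) = log((-3^(1/3) + 3^(5/6)*I)*(C1 + 4*y)^(1/3)/2)


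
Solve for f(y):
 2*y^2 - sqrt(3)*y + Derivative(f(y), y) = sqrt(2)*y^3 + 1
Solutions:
 f(y) = C1 + sqrt(2)*y^4/4 - 2*y^3/3 + sqrt(3)*y^2/2 + y


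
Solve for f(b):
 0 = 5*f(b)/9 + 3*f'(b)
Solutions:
 f(b) = C1*exp(-5*b/27)


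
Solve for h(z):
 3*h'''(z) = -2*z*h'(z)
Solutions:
 h(z) = C1 + Integral(C2*airyai(-2^(1/3)*3^(2/3)*z/3) + C3*airybi(-2^(1/3)*3^(2/3)*z/3), z)


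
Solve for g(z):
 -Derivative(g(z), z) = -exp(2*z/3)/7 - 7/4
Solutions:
 g(z) = C1 + 7*z/4 + 3*exp(2*z/3)/14


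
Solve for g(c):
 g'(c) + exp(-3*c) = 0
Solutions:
 g(c) = C1 + exp(-3*c)/3


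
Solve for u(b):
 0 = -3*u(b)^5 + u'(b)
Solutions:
 u(b) = -(-1/(C1 + 12*b))^(1/4)
 u(b) = (-1/(C1 + 12*b))^(1/4)
 u(b) = -I*(-1/(C1 + 12*b))^(1/4)
 u(b) = I*(-1/(C1 + 12*b))^(1/4)


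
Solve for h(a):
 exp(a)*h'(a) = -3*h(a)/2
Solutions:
 h(a) = C1*exp(3*exp(-a)/2)


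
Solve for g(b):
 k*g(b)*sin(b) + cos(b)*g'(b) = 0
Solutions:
 g(b) = C1*exp(k*log(cos(b)))


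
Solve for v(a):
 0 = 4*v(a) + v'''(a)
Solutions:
 v(a) = C3*exp(-2^(2/3)*a) + (C1*sin(2^(2/3)*sqrt(3)*a/2) + C2*cos(2^(2/3)*sqrt(3)*a/2))*exp(2^(2/3)*a/2)


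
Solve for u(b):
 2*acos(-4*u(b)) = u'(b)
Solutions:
 Integral(1/acos(-4*_y), (_y, u(b))) = C1 + 2*b


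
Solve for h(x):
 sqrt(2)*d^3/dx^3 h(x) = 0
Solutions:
 h(x) = C1 + C2*x + C3*x^2


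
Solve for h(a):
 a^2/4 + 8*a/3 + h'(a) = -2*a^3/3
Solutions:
 h(a) = C1 - a^4/6 - a^3/12 - 4*a^2/3


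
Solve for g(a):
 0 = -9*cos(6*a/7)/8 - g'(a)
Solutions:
 g(a) = C1 - 21*sin(6*a/7)/16
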